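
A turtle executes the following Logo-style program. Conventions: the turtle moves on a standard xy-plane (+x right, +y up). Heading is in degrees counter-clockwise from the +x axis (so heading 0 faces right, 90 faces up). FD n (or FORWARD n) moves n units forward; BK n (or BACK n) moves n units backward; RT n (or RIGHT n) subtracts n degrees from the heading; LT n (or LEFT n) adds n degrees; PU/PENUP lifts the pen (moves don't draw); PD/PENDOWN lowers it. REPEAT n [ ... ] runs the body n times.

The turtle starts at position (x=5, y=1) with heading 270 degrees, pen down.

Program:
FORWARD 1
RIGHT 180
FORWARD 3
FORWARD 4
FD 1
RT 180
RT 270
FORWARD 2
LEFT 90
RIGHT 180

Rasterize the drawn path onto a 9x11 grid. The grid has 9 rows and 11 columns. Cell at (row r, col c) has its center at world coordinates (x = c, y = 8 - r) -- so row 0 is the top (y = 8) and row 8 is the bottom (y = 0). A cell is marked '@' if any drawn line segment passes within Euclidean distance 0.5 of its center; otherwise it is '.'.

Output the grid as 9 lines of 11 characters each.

Answer: .....@@@...
.....@.....
.....@.....
.....@.....
.....@.....
.....@.....
.....@.....
.....@.....
.....@.....

Derivation:
Segment 0: (5,1) -> (5,0)
Segment 1: (5,0) -> (5,3)
Segment 2: (5,3) -> (5,7)
Segment 3: (5,7) -> (5,8)
Segment 4: (5,8) -> (7,8)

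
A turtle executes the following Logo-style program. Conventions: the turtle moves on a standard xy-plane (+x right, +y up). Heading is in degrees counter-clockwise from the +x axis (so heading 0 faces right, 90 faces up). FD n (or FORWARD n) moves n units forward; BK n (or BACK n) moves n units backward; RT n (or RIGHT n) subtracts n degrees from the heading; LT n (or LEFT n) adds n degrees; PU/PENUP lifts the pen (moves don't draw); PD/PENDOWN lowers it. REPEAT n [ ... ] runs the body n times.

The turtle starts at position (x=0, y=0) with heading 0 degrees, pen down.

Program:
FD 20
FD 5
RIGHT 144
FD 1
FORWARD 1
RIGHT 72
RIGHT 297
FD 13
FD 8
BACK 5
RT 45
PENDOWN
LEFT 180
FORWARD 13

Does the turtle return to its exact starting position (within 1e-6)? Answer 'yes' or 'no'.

Executing turtle program step by step:
Start: pos=(0,0), heading=0, pen down
FD 20: (0,0) -> (20,0) [heading=0, draw]
FD 5: (20,0) -> (25,0) [heading=0, draw]
RT 144: heading 0 -> 216
FD 1: (25,0) -> (24.191,-0.588) [heading=216, draw]
FD 1: (24.191,-0.588) -> (23.382,-1.176) [heading=216, draw]
RT 72: heading 216 -> 144
RT 297: heading 144 -> 207
FD 13: (23.382,-1.176) -> (11.799,-7.077) [heading=207, draw]
FD 8: (11.799,-7.077) -> (4.671,-10.709) [heading=207, draw]
BK 5: (4.671,-10.709) -> (9.126,-8.439) [heading=207, draw]
RT 45: heading 207 -> 162
PD: pen down
LT 180: heading 162 -> 342
FD 13: (9.126,-8.439) -> (21.49,-12.457) [heading=342, draw]
Final: pos=(21.49,-12.457), heading=342, 8 segment(s) drawn

Start position: (0, 0)
Final position: (21.49, -12.457)
Distance = 24.839; >= 1e-6 -> NOT closed

Answer: no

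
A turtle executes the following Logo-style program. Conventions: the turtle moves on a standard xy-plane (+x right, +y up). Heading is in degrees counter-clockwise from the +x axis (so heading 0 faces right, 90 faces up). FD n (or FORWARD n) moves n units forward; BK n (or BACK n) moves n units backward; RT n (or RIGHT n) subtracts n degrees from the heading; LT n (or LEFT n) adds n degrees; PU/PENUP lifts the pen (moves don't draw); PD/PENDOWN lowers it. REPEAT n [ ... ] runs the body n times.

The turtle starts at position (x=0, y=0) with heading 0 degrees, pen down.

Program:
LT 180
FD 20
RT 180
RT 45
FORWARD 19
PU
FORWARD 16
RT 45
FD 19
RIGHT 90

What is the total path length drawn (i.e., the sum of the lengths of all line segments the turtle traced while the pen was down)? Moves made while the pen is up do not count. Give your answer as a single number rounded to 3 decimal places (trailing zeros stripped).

Executing turtle program step by step:
Start: pos=(0,0), heading=0, pen down
LT 180: heading 0 -> 180
FD 20: (0,0) -> (-20,0) [heading=180, draw]
RT 180: heading 180 -> 0
RT 45: heading 0 -> 315
FD 19: (-20,0) -> (-6.565,-13.435) [heading=315, draw]
PU: pen up
FD 16: (-6.565,-13.435) -> (4.749,-24.749) [heading=315, move]
RT 45: heading 315 -> 270
FD 19: (4.749,-24.749) -> (4.749,-43.749) [heading=270, move]
RT 90: heading 270 -> 180
Final: pos=(4.749,-43.749), heading=180, 2 segment(s) drawn

Segment lengths:
  seg 1: (0,0) -> (-20,0), length = 20
  seg 2: (-20,0) -> (-6.565,-13.435), length = 19
Total = 39

Answer: 39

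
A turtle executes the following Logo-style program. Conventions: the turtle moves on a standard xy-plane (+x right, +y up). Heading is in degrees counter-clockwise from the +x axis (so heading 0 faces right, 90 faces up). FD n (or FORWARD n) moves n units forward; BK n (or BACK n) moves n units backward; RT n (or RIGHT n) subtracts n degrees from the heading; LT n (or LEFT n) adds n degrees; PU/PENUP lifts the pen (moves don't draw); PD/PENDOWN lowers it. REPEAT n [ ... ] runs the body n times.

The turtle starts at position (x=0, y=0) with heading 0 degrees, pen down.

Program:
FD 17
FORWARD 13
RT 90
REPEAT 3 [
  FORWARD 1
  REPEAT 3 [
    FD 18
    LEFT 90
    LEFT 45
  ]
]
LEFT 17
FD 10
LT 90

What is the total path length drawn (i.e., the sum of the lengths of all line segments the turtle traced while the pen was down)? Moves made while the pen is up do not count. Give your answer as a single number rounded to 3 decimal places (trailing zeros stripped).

Answer: 205

Derivation:
Executing turtle program step by step:
Start: pos=(0,0), heading=0, pen down
FD 17: (0,0) -> (17,0) [heading=0, draw]
FD 13: (17,0) -> (30,0) [heading=0, draw]
RT 90: heading 0 -> 270
REPEAT 3 [
  -- iteration 1/3 --
  FD 1: (30,0) -> (30,-1) [heading=270, draw]
  REPEAT 3 [
    -- iteration 1/3 --
    FD 18: (30,-1) -> (30,-19) [heading=270, draw]
    LT 90: heading 270 -> 0
    LT 45: heading 0 -> 45
    -- iteration 2/3 --
    FD 18: (30,-19) -> (42.728,-6.272) [heading=45, draw]
    LT 90: heading 45 -> 135
    LT 45: heading 135 -> 180
    -- iteration 3/3 --
    FD 18: (42.728,-6.272) -> (24.728,-6.272) [heading=180, draw]
    LT 90: heading 180 -> 270
    LT 45: heading 270 -> 315
  ]
  -- iteration 2/3 --
  FD 1: (24.728,-6.272) -> (25.435,-6.979) [heading=315, draw]
  REPEAT 3 [
    -- iteration 1/3 --
    FD 18: (25.435,-6.979) -> (38.163,-19.707) [heading=315, draw]
    LT 90: heading 315 -> 45
    LT 45: heading 45 -> 90
    -- iteration 2/3 --
    FD 18: (38.163,-19.707) -> (38.163,-1.707) [heading=90, draw]
    LT 90: heading 90 -> 180
    LT 45: heading 180 -> 225
    -- iteration 3/3 --
    FD 18: (38.163,-1.707) -> (25.435,-14.435) [heading=225, draw]
    LT 90: heading 225 -> 315
    LT 45: heading 315 -> 0
  ]
  -- iteration 3/3 --
  FD 1: (25.435,-14.435) -> (26.435,-14.435) [heading=0, draw]
  REPEAT 3 [
    -- iteration 1/3 --
    FD 18: (26.435,-14.435) -> (44.435,-14.435) [heading=0, draw]
    LT 90: heading 0 -> 90
    LT 45: heading 90 -> 135
    -- iteration 2/3 --
    FD 18: (44.435,-14.435) -> (31.707,-1.707) [heading=135, draw]
    LT 90: heading 135 -> 225
    LT 45: heading 225 -> 270
    -- iteration 3/3 --
    FD 18: (31.707,-1.707) -> (31.707,-19.707) [heading=270, draw]
    LT 90: heading 270 -> 0
    LT 45: heading 0 -> 45
  ]
]
LT 17: heading 45 -> 62
FD 10: (31.707,-19.707) -> (36.402,-10.878) [heading=62, draw]
LT 90: heading 62 -> 152
Final: pos=(36.402,-10.878), heading=152, 15 segment(s) drawn

Segment lengths:
  seg 1: (0,0) -> (17,0), length = 17
  seg 2: (17,0) -> (30,0), length = 13
  seg 3: (30,0) -> (30,-1), length = 1
  seg 4: (30,-1) -> (30,-19), length = 18
  seg 5: (30,-19) -> (42.728,-6.272), length = 18
  seg 6: (42.728,-6.272) -> (24.728,-6.272), length = 18
  seg 7: (24.728,-6.272) -> (25.435,-6.979), length = 1
  seg 8: (25.435,-6.979) -> (38.163,-19.707), length = 18
  seg 9: (38.163,-19.707) -> (38.163,-1.707), length = 18
  seg 10: (38.163,-1.707) -> (25.435,-14.435), length = 18
  seg 11: (25.435,-14.435) -> (26.435,-14.435), length = 1
  seg 12: (26.435,-14.435) -> (44.435,-14.435), length = 18
  seg 13: (44.435,-14.435) -> (31.707,-1.707), length = 18
  seg 14: (31.707,-1.707) -> (31.707,-19.707), length = 18
  seg 15: (31.707,-19.707) -> (36.402,-10.878), length = 10
Total = 205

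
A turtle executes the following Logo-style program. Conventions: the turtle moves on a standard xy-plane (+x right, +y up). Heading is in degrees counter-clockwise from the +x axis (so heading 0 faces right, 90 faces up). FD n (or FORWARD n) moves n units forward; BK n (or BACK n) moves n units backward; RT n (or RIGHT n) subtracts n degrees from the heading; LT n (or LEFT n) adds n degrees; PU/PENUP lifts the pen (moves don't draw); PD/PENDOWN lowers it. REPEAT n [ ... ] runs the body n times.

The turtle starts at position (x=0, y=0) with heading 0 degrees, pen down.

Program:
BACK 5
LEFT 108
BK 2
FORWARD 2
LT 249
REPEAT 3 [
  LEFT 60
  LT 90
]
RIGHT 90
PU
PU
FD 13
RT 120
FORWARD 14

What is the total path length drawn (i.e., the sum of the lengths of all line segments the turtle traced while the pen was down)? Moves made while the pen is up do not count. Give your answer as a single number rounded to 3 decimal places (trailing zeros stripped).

Answer: 9

Derivation:
Executing turtle program step by step:
Start: pos=(0,0), heading=0, pen down
BK 5: (0,0) -> (-5,0) [heading=0, draw]
LT 108: heading 0 -> 108
BK 2: (-5,0) -> (-4.382,-1.902) [heading=108, draw]
FD 2: (-4.382,-1.902) -> (-5,0) [heading=108, draw]
LT 249: heading 108 -> 357
REPEAT 3 [
  -- iteration 1/3 --
  LT 60: heading 357 -> 57
  LT 90: heading 57 -> 147
  -- iteration 2/3 --
  LT 60: heading 147 -> 207
  LT 90: heading 207 -> 297
  -- iteration 3/3 --
  LT 60: heading 297 -> 357
  LT 90: heading 357 -> 87
]
RT 90: heading 87 -> 357
PU: pen up
PU: pen up
FD 13: (-5,0) -> (7.982,-0.68) [heading=357, move]
RT 120: heading 357 -> 237
FD 14: (7.982,-0.68) -> (0.357,-12.422) [heading=237, move]
Final: pos=(0.357,-12.422), heading=237, 3 segment(s) drawn

Segment lengths:
  seg 1: (0,0) -> (-5,0), length = 5
  seg 2: (-5,0) -> (-4.382,-1.902), length = 2
  seg 3: (-4.382,-1.902) -> (-5,0), length = 2
Total = 9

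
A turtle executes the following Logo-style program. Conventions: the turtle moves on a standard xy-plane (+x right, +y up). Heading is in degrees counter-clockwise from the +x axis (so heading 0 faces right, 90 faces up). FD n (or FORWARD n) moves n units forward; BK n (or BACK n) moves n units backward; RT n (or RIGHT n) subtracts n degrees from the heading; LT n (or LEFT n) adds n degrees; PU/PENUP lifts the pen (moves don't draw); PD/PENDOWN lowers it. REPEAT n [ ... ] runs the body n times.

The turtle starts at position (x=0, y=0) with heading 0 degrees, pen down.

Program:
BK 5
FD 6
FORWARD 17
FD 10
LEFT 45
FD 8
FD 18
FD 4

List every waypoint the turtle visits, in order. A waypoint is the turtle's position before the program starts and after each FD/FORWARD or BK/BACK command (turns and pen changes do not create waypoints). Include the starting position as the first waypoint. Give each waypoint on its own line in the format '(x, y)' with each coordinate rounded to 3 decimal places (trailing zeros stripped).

Executing turtle program step by step:
Start: pos=(0,0), heading=0, pen down
BK 5: (0,0) -> (-5,0) [heading=0, draw]
FD 6: (-5,0) -> (1,0) [heading=0, draw]
FD 17: (1,0) -> (18,0) [heading=0, draw]
FD 10: (18,0) -> (28,0) [heading=0, draw]
LT 45: heading 0 -> 45
FD 8: (28,0) -> (33.657,5.657) [heading=45, draw]
FD 18: (33.657,5.657) -> (46.385,18.385) [heading=45, draw]
FD 4: (46.385,18.385) -> (49.213,21.213) [heading=45, draw]
Final: pos=(49.213,21.213), heading=45, 7 segment(s) drawn
Waypoints (8 total):
(0, 0)
(-5, 0)
(1, 0)
(18, 0)
(28, 0)
(33.657, 5.657)
(46.385, 18.385)
(49.213, 21.213)

Answer: (0, 0)
(-5, 0)
(1, 0)
(18, 0)
(28, 0)
(33.657, 5.657)
(46.385, 18.385)
(49.213, 21.213)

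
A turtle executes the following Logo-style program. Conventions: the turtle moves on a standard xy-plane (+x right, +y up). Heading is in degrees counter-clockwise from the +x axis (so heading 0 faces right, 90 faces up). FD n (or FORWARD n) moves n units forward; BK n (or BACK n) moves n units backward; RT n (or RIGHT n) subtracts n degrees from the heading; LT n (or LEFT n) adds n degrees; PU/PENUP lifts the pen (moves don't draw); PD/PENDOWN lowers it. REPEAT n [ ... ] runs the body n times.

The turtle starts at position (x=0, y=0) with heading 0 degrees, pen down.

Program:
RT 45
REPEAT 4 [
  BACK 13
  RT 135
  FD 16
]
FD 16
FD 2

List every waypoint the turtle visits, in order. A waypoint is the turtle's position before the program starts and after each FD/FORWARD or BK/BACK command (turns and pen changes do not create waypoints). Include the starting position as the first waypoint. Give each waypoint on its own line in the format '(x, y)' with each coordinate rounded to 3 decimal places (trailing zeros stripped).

Executing turtle program step by step:
Start: pos=(0,0), heading=0, pen down
RT 45: heading 0 -> 315
REPEAT 4 [
  -- iteration 1/4 --
  BK 13: (0,0) -> (-9.192,9.192) [heading=315, draw]
  RT 135: heading 315 -> 180
  FD 16: (-9.192,9.192) -> (-25.192,9.192) [heading=180, draw]
  -- iteration 2/4 --
  BK 13: (-25.192,9.192) -> (-12.192,9.192) [heading=180, draw]
  RT 135: heading 180 -> 45
  FD 16: (-12.192,9.192) -> (-0.879,20.506) [heading=45, draw]
  -- iteration 3/4 --
  BK 13: (-0.879,20.506) -> (-10.071,11.314) [heading=45, draw]
  RT 135: heading 45 -> 270
  FD 16: (-10.071,11.314) -> (-10.071,-4.686) [heading=270, draw]
  -- iteration 4/4 --
  BK 13: (-10.071,-4.686) -> (-10.071,8.314) [heading=270, draw]
  RT 135: heading 270 -> 135
  FD 16: (-10.071,8.314) -> (-21.385,19.627) [heading=135, draw]
]
FD 16: (-21.385,19.627) -> (-32.698,30.941) [heading=135, draw]
FD 2: (-32.698,30.941) -> (-34.113,32.355) [heading=135, draw]
Final: pos=(-34.113,32.355), heading=135, 10 segment(s) drawn
Waypoints (11 total):
(0, 0)
(-9.192, 9.192)
(-25.192, 9.192)
(-12.192, 9.192)
(-0.879, 20.506)
(-10.071, 11.314)
(-10.071, -4.686)
(-10.071, 8.314)
(-21.385, 19.627)
(-32.698, 30.941)
(-34.113, 32.355)

Answer: (0, 0)
(-9.192, 9.192)
(-25.192, 9.192)
(-12.192, 9.192)
(-0.879, 20.506)
(-10.071, 11.314)
(-10.071, -4.686)
(-10.071, 8.314)
(-21.385, 19.627)
(-32.698, 30.941)
(-34.113, 32.355)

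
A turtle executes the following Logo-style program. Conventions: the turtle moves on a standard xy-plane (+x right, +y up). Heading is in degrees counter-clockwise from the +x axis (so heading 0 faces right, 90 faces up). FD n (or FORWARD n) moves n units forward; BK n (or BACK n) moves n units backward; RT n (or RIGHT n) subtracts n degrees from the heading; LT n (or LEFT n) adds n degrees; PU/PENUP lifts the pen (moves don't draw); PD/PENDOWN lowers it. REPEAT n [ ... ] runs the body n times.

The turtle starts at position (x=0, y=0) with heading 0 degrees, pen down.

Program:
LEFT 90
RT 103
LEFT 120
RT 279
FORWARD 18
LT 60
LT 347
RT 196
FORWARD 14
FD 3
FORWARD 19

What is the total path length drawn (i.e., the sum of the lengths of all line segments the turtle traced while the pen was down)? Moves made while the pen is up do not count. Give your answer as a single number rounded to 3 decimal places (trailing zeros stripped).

Answer: 54

Derivation:
Executing turtle program step by step:
Start: pos=(0,0), heading=0, pen down
LT 90: heading 0 -> 90
RT 103: heading 90 -> 347
LT 120: heading 347 -> 107
RT 279: heading 107 -> 188
FD 18: (0,0) -> (-17.825,-2.505) [heading=188, draw]
LT 60: heading 188 -> 248
LT 347: heading 248 -> 235
RT 196: heading 235 -> 39
FD 14: (-17.825,-2.505) -> (-6.945,6.305) [heading=39, draw]
FD 3: (-6.945,6.305) -> (-4.613,8.193) [heading=39, draw]
FD 19: (-4.613,8.193) -> (10.152,20.15) [heading=39, draw]
Final: pos=(10.152,20.15), heading=39, 4 segment(s) drawn

Segment lengths:
  seg 1: (0,0) -> (-17.825,-2.505), length = 18
  seg 2: (-17.825,-2.505) -> (-6.945,6.305), length = 14
  seg 3: (-6.945,6.305) -> (-4.613,8.193), length = 3
  seg 4: (-4.613,8.193) -> (10.152,20.15), length = 19
Total = 54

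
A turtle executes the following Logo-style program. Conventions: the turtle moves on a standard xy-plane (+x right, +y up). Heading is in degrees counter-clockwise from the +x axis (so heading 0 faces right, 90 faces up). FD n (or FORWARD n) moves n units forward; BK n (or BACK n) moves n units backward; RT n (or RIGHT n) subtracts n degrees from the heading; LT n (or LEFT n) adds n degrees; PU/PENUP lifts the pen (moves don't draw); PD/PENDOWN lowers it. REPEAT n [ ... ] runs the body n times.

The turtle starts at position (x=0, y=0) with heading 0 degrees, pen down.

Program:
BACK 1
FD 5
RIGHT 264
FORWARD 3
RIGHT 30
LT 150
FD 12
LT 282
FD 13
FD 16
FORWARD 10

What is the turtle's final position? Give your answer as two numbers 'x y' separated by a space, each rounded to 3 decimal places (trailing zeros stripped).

Executing turtle program step by step:
Start: pos=(0,0), heading=0, pen down
BK 1: (0,0) -> (-1,0) [heading=0, draw]
FD 5: (-1,0) -> (4,0) [heading=0, draw]
RT 264: heading 0 -> 96
FD 3: (4,0) -> (3.686,2.984) [heading=96, draw]
RT 30: heading 96 -> 66
LT 150: heading 66 -> 216
FD 12: (3.686,2.984) -> (-6.022,-4.07) [heading=216, draw]
LT 282: heading 216 -> 138
FD 13: (-6.022,-4.07) -> (-15.683,4.629) [heading=138, draw]
FD 16: (-15.683,4.629) -> (-27.573,15.335) [heading=138, draw]
FD 10: (-27.573,15.335) -> (-35.004,22.026) [heading=138, draw]
Final: pos=(-35.004,22.026), heading=138, 7 segment(s) drawn

Answer: -35.004 22.026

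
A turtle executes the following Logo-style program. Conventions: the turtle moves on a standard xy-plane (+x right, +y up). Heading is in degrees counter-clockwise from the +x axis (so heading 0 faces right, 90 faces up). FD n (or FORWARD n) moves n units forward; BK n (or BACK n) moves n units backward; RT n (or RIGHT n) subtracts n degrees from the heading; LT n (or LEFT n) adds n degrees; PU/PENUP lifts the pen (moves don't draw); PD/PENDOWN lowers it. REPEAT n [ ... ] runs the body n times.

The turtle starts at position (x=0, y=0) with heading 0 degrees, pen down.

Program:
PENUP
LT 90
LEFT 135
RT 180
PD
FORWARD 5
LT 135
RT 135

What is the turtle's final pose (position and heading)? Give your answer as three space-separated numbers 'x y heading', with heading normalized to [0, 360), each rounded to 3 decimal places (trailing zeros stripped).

Executing turtle program step by step:
Start: pos=(0,0), heading=0, pen down
PU: pen up
LT 90: heading 0 -> 90
LT 135: heading 90 -> 225
RT 180: heading 225 -> 45
PD: pen down
FD 5: (0,0) -> (3.536,3.536) [heading=45, draw]
LT 135: heading 45 -> 180
RT 135: heading 180 -> 45
Final: pos=(3.536,3.536), heading=45, 1 segment(s) drawn

Answer: 3.536 3.536 45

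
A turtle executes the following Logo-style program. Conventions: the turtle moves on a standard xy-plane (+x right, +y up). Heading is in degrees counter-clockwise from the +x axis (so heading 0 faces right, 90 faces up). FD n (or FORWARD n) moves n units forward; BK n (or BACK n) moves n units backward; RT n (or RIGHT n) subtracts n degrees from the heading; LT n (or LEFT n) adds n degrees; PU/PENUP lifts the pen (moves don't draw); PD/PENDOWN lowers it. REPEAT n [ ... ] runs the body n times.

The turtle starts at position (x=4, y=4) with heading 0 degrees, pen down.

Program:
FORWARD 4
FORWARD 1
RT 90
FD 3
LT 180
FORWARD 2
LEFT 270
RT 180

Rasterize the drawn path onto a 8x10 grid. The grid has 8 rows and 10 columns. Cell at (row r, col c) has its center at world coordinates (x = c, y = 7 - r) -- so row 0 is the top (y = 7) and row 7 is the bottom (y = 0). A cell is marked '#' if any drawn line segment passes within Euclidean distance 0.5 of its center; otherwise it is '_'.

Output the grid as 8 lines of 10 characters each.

Segment 0: (4,4) -> (8,4)
Segment 1: (8,4) -> (9,4)
Segment 2: (9,4) -> (9,1)
Segment 3: (9,1) -> (9,3)

Answer: __________
__________
__________
____######
_________#
_________#
_________#
__________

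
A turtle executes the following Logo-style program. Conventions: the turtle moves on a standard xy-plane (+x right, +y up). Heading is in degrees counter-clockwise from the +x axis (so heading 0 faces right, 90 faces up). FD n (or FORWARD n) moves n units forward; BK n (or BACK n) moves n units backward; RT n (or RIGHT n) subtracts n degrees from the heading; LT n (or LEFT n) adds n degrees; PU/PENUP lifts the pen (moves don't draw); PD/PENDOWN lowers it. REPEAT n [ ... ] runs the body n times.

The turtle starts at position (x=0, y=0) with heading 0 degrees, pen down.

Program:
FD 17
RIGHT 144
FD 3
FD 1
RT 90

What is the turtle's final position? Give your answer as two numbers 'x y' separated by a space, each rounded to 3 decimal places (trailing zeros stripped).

Executing turtle program step by step:
Start: pos=(0,0), heading=0, pen down
FD 17: (0,0) -> (17,0) [heading=0, draw]
RT 144: heading 0 -> 216
FD 3: (17,0) -> (14.573,-1.763) [heading=216, draw]
FD 1: (14.573,-1.763) -> (13.764,-2.351) [heading=216, draw]
RT 90: heading 216 -> 126
Final: pos=(13.764,-2.351), heading=126, 3 segment(s) drawn

Answer: 13.764 -2.351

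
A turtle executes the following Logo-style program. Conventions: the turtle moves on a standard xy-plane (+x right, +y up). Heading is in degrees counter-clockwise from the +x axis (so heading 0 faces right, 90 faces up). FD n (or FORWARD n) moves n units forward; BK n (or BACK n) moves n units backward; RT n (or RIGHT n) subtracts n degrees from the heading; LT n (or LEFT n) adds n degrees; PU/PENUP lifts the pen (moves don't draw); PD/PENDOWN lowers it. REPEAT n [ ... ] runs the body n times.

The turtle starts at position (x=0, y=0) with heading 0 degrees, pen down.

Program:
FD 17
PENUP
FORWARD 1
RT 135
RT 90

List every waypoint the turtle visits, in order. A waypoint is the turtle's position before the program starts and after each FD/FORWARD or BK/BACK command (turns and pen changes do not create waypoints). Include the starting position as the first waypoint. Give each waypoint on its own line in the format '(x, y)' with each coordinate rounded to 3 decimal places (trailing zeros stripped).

Answer: (0, 0)
(17, 0)
(18, 0)

Derivation:
Executing turtle program step by step:
Start: pos=(0,0), heading=0, pen down
FD 17: (0,0) -> (17,0) [heading=0, draw]
PU: pen up
FD 1: (17,0) -> (18,0) [heading=0, move]
RT 135: heading 0 -> 225
RT 90: heading 225 -> 135
Final: pos=(18,0), heading=135, 1 segment(s) drawn
Waypoints (3 total):
(0, 0)
(17, 0)
(18, 0)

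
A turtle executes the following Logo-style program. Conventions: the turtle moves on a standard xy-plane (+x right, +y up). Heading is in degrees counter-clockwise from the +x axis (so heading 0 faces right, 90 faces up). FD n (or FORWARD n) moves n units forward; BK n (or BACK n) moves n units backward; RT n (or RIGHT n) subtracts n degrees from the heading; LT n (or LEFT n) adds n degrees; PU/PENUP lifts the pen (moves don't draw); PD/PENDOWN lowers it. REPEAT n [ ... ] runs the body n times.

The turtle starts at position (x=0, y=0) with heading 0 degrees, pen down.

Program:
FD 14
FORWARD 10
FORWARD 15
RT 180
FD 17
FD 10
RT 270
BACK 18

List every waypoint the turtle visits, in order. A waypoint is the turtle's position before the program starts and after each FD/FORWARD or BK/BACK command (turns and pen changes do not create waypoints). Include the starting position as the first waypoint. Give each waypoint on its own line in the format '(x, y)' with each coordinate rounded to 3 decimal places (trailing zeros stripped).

Executing turtle program step by step:
Start: pos=(0,0), heading=0, pen down
FD 14: (0,0) -> (14,0) [heading=0, draw]
FD 10: (14,0) -> (24,0) [heading=0, draw]
FD 15: (24,0) -> (39,0) [heading=0, draw]
RT 180: heading 0 -> 180
FD 17: (39,0) -> (22,0) [heading=180, draw]
FD 10: (22,0) -> (12,0) [heading=180, draw]
RT 270: heading 180 -> 270
BK 18: (12,0) -> (12,18) [heading=270, draw]
Final: pos=(12,18), heading=270, 6 segment(s) drawn
Waypoints (7 total):
(0, 0)
(14, 0)
(24, 0)
(39, 0)
(22, 0)
(12, 0)
(12, 18)

Answer: (0, 0)
(14, 0)
(24, 0)
(39, 0)
(22, 0)
(12, 0)
(12, 18)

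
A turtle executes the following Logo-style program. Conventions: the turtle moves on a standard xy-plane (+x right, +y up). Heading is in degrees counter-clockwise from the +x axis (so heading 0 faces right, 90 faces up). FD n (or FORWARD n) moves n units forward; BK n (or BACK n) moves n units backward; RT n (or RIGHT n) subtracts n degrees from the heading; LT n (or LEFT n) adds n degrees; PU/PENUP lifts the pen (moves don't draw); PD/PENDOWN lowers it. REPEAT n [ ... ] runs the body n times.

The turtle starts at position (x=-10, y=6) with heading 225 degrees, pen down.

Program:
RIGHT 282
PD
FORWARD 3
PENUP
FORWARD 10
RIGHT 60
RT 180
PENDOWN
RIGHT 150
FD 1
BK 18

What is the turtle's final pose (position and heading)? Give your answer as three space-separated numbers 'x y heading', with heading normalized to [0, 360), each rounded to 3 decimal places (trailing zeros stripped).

Answer: -3.809 12.074 273

Derivation:
Executing turtle program step by step:
Start: pos=(-10,6), heading=225, pen down
RT 282: heading 225 -> 303
PD: pen down
FD 3: (-10,6) -> (-8.366,3.484) [heading=303, draw]
PU: pen up
FD 10: (-8.366,3.484) -> (-2.92,-4.903) [heading=303, move]
RT 60: heading 303 -> 243
RT 180: heading 243 -> 63
PD: pen down
RT 150: heading 63 -> 273
FD 1: (-2.92,-4.903) -> (-2.867,-5.901) [heading=273, draw]
BK 18: (-2.867,-5.901) -> (-3.809,12.074) [heading=273, draw]
Final: pos=(-3.809,12.074), heading=273, 3 segment(s) drawn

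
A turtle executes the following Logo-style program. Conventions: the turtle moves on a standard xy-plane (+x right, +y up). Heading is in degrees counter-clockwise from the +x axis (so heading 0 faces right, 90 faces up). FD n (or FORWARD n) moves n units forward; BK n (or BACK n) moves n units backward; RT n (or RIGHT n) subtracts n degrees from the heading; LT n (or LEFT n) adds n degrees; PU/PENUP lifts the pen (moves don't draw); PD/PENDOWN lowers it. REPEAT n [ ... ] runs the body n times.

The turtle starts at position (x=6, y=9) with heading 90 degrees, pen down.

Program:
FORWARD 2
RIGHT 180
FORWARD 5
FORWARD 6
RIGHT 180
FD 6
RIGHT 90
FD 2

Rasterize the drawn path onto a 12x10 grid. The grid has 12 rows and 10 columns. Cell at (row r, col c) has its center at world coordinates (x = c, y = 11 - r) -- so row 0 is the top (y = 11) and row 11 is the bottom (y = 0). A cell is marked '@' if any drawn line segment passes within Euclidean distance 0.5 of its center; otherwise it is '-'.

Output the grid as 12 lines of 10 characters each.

Segment 0: (6,9) -> (6,11)
Segment 1: (6,11) -> (6,6)
Segment 2: (6,6) -> (6,0)
Segment 3: (6,0) -> (6,6)
Segment 4: (6,6) -> (8,6)

Answer: ------@---
------@---
------@---
------@---
------@---
------@@@-
------@---
------@---
------@---
------@---
------@---
------@---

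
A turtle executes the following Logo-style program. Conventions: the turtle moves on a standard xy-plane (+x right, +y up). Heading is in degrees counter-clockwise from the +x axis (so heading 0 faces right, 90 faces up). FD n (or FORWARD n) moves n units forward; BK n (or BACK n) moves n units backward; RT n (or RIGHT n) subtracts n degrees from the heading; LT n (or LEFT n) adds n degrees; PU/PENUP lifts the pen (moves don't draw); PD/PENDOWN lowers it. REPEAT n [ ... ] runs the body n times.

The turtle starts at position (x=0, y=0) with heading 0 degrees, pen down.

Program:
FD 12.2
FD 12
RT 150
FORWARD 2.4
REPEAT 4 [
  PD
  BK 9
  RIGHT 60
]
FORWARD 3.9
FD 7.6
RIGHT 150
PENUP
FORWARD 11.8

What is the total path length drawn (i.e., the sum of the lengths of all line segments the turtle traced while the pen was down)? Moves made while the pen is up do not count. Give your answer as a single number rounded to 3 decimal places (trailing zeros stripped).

Executing turtle program step by step:
Start: pos=(0,0), heading=0, pen down
FD 12.2: (0,0) -> (12.2,0) [heading=0, draw]
FD 12: (12.2,0) -> (24.2,0) [heading=0, draw]
RT 150: heading 0 -> 210
FD 2.4: (24.2,0) -> (22.122,-1.2) [heading=210, draw]
REPEAT 4 [
  -- iteration 1/4 --
  PD: pen down
  BK 9: (22.122,-1.2) -> (29.916,3.3) [heading=210, draw]
  RT 60: heading 210 -> 150
  -- iteration 2/4 --
  PD: pen down
  BK 9: (29.916,3.3) -> (37.71,-1.2) [heading=150, draw]
  RT 60: heading 150 -> 90
  -- iteration 3/4 --
  PD: pen down
  BK 9: (37.71,-1.2) -> (37.71,-10.2) [heading=90, draw]
  RT 60: heading 90 -> 30
  -- iteration 4/4 --
  PD: pen down
  BK 9: (37.71,-10.2) -> (29.916,-14.7) [heading=30, draw]
  RT 60: heading 30 -> 330
]
FD 3.9: (29.916,-14.7) -> (33.293,-16.65) [heading=330, draw]
FD 7.6: (33.293,-16.65) -> (39.875,-20.45) [heading=330, draw]
RT 150: heading 330 -> 180
PU: pen up
FD 11.8: (39.875,-20.45) -> (28.075,-20.45) [heading=180, move]
Final: pos=(28.075,-20.45), heading=180, 9 segment(s) drawn

Segment lengths:
  seg 1: (0,0) -> (12.2,0), length = 12.2
  seg 2: (12.2,0) -> (24.2,0), length = 12
  seg 3: (24.2,0) -> (22.122,-1.2), length = 2.4
  seg 4: (22.122,-1.2) -> (29.916,3.3), length = 9
  seg 5: (29.916,3.3) -> (37.71,-1.2), length = 9
  seg 6: (37.71,-1.2) -> (37.71,-10.2), length = 9
  seg 7: (37.71,-10.2) -> (29.916,-14.7), length = 9
  seg 8: (29.916,-14.7) -> (33.293,-16.65), length = 3.9
  seg 9: (33.293,-16.65) -> (39.875,-20.45), length = 7.6
Total = 74.1

Answer: 74.1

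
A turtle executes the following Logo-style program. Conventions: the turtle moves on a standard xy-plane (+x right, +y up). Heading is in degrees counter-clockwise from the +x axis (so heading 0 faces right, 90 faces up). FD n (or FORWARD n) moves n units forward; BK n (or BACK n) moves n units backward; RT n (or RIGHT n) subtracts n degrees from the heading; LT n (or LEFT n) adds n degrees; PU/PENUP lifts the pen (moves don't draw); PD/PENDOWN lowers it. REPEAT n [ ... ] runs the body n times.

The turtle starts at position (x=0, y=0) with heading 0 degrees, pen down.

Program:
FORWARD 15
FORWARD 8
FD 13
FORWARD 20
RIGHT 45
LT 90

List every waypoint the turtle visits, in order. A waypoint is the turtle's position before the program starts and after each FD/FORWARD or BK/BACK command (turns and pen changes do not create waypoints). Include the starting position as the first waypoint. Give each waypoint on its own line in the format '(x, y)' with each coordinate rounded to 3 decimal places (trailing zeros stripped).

Answer: (0, 0)
(15, 0)
(23, 0)
(36, 0)
(56, 0)

Derivation:
Executing turtle program step by step:
Start: pos=(0,0), heading=0, pen down
FD 15: (0,0) -> (15,0) [heading=0, draw]
FD 8: (15,0) -> (23,0) [heading=0, draw]
FD 13: (23,0) -> (36,0) [heading=0, draw]
FD 20: (36,0) -> (56,0) [heading=0, draw]
RT 45: heading 0 -> 315
LT 90: heading 315 -> 45
Final: pos=(56,0), heading=45, 4 segment(s) drawn
Waypoints (5 total):
(0, 0)
(15, 0)
(23, 0)
(36, 0)
(56, 0)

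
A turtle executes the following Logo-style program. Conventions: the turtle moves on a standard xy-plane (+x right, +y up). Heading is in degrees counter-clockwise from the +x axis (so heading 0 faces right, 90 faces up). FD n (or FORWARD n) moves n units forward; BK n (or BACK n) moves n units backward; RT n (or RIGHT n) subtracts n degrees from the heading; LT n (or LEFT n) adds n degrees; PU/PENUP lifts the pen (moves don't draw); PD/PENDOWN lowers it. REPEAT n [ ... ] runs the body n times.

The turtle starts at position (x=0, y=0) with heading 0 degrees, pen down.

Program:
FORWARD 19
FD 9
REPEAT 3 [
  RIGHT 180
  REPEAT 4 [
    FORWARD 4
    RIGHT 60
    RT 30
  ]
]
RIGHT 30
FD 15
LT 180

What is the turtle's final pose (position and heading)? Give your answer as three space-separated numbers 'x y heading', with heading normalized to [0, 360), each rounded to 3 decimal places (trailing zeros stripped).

Answer: 15.01 7.5 330

Derivation:
Executing turtle program step by step:
Start: pos=(0,0), heading=0, pen down
FD 19: (0,0) -> (19,0) [heading=0, draw]
FD 9: (19,0) -> (28,0) [heading=0, draw]
REPEAT 3 [
  -- iteration 1/3 --
  RT 180: heading 0 -> 180
  REPEAT 4 [
    -- iteration 1/4 --
    FD 4: (28,0) -> (24,0) [heading=180, draw]
    RT 60: heading 180 -> 120
    RT 30: heading 120 -> 90
    -- iteration 2/4 --
    FD 4: (24,0) -> (24,4) [heading=90, draw]
    RT 60: heading 90 -> 30
    RT 30: heading 30 -> 0
    -- iteration 3/4 --
    FD 4: (24,4) -> (28,4) [heading=0, draw]
    RT 60: heading 0 -> 300
    RT 30: heading 300 -> 270
    -- iteration 4/4 --
    FD 4: (28,4) -> (28,0) [heading=270, draw]
    RT 60: heading 270 -> 210
    RT 30: heading 210 -> 180
  ]
  -- iteration 2/3 --
  RT 180: heading 180 -> 0
  REPEAT 4 [
    -- iteration 1/4 --
    FD 4: (28,0) -> (32,0) [heading=0, draw]
    RT 60: heading 0 -> 300
    RT 30: heading 300 -> 270
    -- iteration 2/4 --
    FD 4: (32,0) -> (32,-4) [heading=270, draw]
    RT 60: heading 270 -> 210
    RT 30: heading 210 -> 180
    -- iteration 3/4 --
    FD 4: (32,-4) -> (28,-4) [heading=180, draw]
    RT 60: heading 180 -> 120
    RT 30: heading 120 -> 90
    -- iteration 4/4 --
    FD 4: (28,-4) -> (28,0) [heading=90, draw]
    RT 60: heading 90 -> 30
    RT 30: heading 30 -> 0
  ]
  -- iteration 3/3 --
  RT 180: heading 0 -> 180
  REPEAT 4 [
    -- iteration 1/4 --
    FD 4: (28,0) -> (24,0) [heading=180, draw]
    RT 60: heading 180 -> 120
    RT 30: heading 120 -> 90
    -- iteration 2/4 --
    FD 4: (24,0) -> (24,4) [heading=90, draw]
    RT 60: heading 90 -> 30
    RT 30: heading 30 -> 0
    -- iteration 3/4 --
    FD 4: (24,4) -> (28,4) [heading=0, draw]
    RT 60: heading 0 -> 300
    RT 30: heading 300 -> 270
    -- iteration 4/4 --
    FD 4: (28,4) -> (28,0) [heading=270, draw]
    RT 60: heading 270 -> 210
    RT 30: heading 210 -> 180
  ]
]
RT 30: heading 180 -> 150
FD 15: (28,0) -> (15.01,7.5) [heading=150, draw]
LT 180: heading 150 -> 330
Final: pos=(15.01,7.5), heading=330, 15 segment(s) drawn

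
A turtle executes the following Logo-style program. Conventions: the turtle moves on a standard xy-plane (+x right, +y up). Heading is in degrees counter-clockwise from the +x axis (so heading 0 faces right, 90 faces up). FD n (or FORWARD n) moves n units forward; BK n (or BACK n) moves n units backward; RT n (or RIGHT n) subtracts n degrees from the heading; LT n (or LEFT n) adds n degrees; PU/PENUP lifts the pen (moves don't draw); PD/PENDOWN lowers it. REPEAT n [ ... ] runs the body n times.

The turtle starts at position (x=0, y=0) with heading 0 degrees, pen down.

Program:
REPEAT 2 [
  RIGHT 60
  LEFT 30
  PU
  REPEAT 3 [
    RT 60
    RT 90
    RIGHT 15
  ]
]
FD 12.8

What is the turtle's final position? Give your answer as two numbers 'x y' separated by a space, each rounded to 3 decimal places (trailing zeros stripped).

Answer: 11.085 6.4

Derivation:
Executing turtle program step by step:
Start: pos=(0,0), heading=0, pen down
REPEAT 2 [
  -- iteration 1/2 --
  RT 60: heading 0 -> 300
  LT 30: heading 300 -> 330
  PU: pen up
  REPEAT 3 [
    -- iteration 1/3 --
    RT 60: heading 330 -> 270
    RT 90: heading 270 -> 180
    RT 15: heading 180 -> 165
    -- iteration 2/3 --
    RT 60: heading 165 -> 105
    RT 90: heading 105 -> 15
    RT 15: heading 15 -> 0
    -- iteration 3/3 --
    RT 60: heading 0 -> 300
    RT 90: heading 300 -> 210
    RT 15: heading 210 -> 195
  ]
  -- iteration 2/2 --
  RT 60: heading 195 -> 135
  LT 30: heading 135 -> 165
  PU: pen up
  REPEAT 3 [
    -- iteration 1/3 --
    RT 60: heading 165 -> 105
    RT 90: heading 105 -> 15
    RT 15: heading 15 -> 0
    -- iteration 2/3 --
    RT 60: heading 0 -> 300
    RT 90: heading 300 -> 210
    RT 15: heading 210 -> 195
    -- iteration 3/3 --
    RT 60: heading 195 -> 135
    RT 90: heading 135 -> 45
    RT 15: heading 45 -> 30
  ]
]
FD 12.8: (0,0) -> (11.085,6.4) [heading=30, move]
Final: pos=(11.085,6.4), heading=30, 0 segment(s) drawn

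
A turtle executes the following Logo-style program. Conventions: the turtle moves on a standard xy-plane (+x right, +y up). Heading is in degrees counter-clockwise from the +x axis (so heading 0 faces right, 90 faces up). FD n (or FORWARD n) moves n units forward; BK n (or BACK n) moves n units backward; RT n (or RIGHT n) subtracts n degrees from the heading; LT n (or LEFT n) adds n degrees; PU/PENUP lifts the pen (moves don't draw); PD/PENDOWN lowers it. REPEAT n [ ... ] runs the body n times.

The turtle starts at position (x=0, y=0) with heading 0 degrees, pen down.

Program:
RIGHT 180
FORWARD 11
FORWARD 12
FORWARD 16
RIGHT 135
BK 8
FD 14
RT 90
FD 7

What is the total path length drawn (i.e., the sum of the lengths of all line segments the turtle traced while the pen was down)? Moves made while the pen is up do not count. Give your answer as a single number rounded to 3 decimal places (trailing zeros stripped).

Answer: 68

Derivation:
Executing turtle program step by step:
Start: pos=(0,0), heading=0, pen down
RT 180: heading 0 -> 180
FD 11: (0,0) -> (-11,0) [heading=180, draw]
FD 12: (-11,0) -> (-23,0) [heading=180, draw]
FD 16: (-23,0) -> (-39,0) [heading=180, draw]
RT 135: heading 180 -> 45
BK 8: (-39,0) -> (-44.657,-5.657) [heading=45, draw]
FD 14: (-44.657,-5.657) -> (-34.757,4.243) [heading=45, draw]
RT 90: heading 45 -> 315
FD 7: (-34.757,4.243) -> (-29.808,-0.707) [heading=315, draw]
Final: pos=(-29.808,-0.707), heading=315, 6 segment(s) drawn

Segment lengths:
  seg 1: (0,0) -> (-11,0), length = 11
  seg 2: (-11,0) -> (-23,0), length = 12
  seg 3: (-23,0) -> (-39,0), length = 16
  seg 4: (-39,0) -> (-44.657,-5.657), length = 8
  seg 5: (-44.657,-5.657) -> (-34.757,4.243), length = 14
  seg 6: (-34.757,4.243) -> (-29.808,-0.707), length = 7
Total = 68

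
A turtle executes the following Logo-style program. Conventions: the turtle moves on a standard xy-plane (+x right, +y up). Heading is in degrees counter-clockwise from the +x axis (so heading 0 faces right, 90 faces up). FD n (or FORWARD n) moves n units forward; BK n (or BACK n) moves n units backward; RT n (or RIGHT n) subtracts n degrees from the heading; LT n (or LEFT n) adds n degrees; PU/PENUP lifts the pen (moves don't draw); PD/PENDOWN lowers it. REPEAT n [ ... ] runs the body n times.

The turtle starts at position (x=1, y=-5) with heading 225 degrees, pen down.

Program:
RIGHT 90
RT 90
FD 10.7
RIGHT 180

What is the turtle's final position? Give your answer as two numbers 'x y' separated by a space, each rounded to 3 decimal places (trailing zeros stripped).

Executing turtle program step by step:
Start: pos=(1,-5), heading=225, pen down
RT 90: heading 225 -> 135
RT 90: heading 135 -> 45
FD 10.7: (1,-5) -> (8.566,2.566) [heading=45, draw]
RT 180: heading 45 -> 225
Final: pos=(8.566,2.566), heading=225, 1 segment(s) drawn

Answer: 8.566 2.566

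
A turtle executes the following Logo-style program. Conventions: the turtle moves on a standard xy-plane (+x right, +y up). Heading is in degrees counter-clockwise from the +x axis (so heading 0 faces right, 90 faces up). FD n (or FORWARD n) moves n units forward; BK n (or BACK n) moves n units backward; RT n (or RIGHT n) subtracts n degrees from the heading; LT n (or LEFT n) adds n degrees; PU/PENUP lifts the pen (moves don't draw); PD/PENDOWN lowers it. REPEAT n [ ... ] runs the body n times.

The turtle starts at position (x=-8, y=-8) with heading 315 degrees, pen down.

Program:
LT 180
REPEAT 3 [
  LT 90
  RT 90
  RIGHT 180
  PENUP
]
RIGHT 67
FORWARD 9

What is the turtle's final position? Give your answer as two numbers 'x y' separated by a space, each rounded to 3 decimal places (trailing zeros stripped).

Executing turtle program step by step:
Start: pos=(-8,-8), heading=315, pen down
LT 180: heading 315 -> 135
REPEAT 3 [
  -- iteration 1/3 --
  LT 90: heading 135 -> 225
  RT 90: heading 225 -> 135
  RT 180: heading 135 -> 315
  PU: pen up
  -- iteration 2/3 --
  LT 90: heading 315 -> 45
  RT 90: heading 45 -> 315
  RT 180: heading 315 -> 135
  PU: pen up
  -- iteration 3/3 --
  LT 90: heading 135 -> 225
  RT 90: heading 225 -> 135
  RT 180: heading 135 -> 315
  PU: pen up
]
RT 67: heading 315 -> 248
FD 9: (-8,-8) -> (-11.371,-16.345) [heading=248, move]
Final: pos=(-11.371,-16.345), heading=248, 0 segment(s) drawn

Answer: -11.371 -16.345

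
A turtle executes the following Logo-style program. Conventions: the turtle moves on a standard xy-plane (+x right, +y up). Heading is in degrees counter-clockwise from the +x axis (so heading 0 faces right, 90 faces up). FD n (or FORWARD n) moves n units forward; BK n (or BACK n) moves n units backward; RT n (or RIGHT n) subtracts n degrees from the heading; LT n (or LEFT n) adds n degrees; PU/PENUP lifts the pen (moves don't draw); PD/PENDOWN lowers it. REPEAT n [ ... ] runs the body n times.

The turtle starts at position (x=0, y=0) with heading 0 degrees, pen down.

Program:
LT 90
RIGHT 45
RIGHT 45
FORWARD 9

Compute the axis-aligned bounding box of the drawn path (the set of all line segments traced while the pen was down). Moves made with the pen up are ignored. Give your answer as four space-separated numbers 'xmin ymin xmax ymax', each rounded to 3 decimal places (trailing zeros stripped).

Executing turtle program step by step:
Start: pos=(0,0), heading=0, pen down
LT 90: heading 0 -> 90
RT 45: heading 90 -> 45
RT 45: heading 45 -> 0
FD 9: (0,0) -> (9,0) [heading=0, draw]
Final: pos=(9,0), heading=0, 1 segment(s) drawn

Segment endpoints: x in {0, 9}, y in {0}
xmin=0, ymin=0, xmax=9, ymax=0

Answer: 0 0 9 0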